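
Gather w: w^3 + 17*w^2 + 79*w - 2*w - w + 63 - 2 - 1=w^3 + 17*w^2 + 76*w + 60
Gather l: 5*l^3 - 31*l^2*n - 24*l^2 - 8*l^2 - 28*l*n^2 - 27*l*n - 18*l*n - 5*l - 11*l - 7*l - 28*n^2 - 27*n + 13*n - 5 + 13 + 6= 5*l^3 + l^2*(-31*n - 32) + l*(-28*n^2 - 45*n - 23) - 28*n^2 - 14*n + 14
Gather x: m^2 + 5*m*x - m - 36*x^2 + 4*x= m^2 - m - 36*x^2 + x*(5*m + 4)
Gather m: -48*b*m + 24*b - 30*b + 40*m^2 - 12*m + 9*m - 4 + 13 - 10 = -6*b + 40*m^2 + m*(-48*b - 3) - 1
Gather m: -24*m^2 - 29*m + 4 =-24*m^2 - 29*m + 4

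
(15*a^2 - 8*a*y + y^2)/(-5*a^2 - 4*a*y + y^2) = (-3*a + y)/(a + y)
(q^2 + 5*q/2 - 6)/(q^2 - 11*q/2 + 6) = (q + 4)/(q - 4)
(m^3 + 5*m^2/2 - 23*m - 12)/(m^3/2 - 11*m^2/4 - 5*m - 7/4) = 2*(m^2 + 2*m - 24)/(m^2 - 6*m - 7)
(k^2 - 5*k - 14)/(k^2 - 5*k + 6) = (k^2 - 5*k - 14)/(k^2 - 5*k + 6)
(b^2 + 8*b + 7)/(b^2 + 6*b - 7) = (b + 1)/(b - 1)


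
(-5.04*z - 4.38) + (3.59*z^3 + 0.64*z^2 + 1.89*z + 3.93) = 3.59*z^3 + 0.64*z^2 - 3.15*z - 0.45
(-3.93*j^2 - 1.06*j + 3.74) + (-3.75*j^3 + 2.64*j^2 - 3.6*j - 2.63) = -3.75*j^3 - 1.29*j^2 - 4.66*j + 1.11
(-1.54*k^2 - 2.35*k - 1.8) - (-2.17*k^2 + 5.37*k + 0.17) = 0.63*k^2 - 7.72*k - 1.97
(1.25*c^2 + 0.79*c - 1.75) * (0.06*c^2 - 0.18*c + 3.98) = 0.075*c^4 - 0.1776*c^3 + 4.7278*c^2 + 3.4592*c - 6.965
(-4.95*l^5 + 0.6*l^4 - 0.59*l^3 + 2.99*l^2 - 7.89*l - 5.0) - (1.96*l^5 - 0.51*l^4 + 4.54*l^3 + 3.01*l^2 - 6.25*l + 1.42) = -6.91*l^5 + 1.11*l^4 - 5.13*l^3 - 0.0199999999999996*l^2 - 1.64*l - 6.42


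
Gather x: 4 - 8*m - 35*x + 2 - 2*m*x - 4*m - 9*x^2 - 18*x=-12*m - 9*x^2 + x*(-2*m - 53) + 6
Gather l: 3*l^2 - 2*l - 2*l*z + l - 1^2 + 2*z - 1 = 3*l^2 + l*(-2*z - 1) + 2*z - 2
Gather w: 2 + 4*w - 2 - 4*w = 0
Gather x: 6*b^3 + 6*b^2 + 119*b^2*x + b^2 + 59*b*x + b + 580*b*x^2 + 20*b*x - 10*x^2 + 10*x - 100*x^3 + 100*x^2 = 6*b^3 + 7*b^2 + b - 100*x^3 + x^2*(580*b + 90) + x*(119*b^2 + 79*b + 10)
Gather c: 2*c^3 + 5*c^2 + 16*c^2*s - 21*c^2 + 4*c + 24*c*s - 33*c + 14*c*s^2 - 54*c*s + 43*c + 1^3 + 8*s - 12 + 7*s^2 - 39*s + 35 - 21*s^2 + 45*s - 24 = 2*c^3 + c^2*(16*s - 16) + c*(14*s^2 - 30*s + 14) - 14*s^2 + 14*s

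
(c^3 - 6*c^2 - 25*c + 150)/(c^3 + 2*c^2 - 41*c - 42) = (c^2 - 25)/(c^2 + 8*c + 7)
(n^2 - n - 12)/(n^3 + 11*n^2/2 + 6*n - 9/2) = 2*(n - 4)/(2*n^2 + 5*n - 3)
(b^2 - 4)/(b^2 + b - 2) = (b - 2)/(b - 1)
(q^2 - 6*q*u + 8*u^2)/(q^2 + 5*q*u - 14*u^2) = (q - 4*u)/(q + 7*u)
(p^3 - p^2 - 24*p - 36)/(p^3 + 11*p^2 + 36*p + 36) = (p - 6)/(p + 6)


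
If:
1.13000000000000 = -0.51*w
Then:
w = -2.22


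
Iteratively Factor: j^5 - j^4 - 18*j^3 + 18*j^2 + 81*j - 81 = (j - 3)*(j^4 + 2*j^3 - 12*j^2 - 18*j + 27) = (j - 3)^2*(j^3 + 5*j^2 + 3*j - 9) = (j - 3)^2*(j - 1)*(j^2 + 6*j + 9) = (j - 3)^2*(j - 1)*(j + 3)*(j + 3)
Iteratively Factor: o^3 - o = (o + 1)*(o^2 - o) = o*(o + 1)*(o - 1)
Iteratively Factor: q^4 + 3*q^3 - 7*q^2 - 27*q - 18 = (q - 3)*(q^3 + 6*q^2 + 11*q + 6) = (q - 3)*(q + 1)*(q^2 + 5*q + 6) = (q - 3)*(q + 1)*(q + 3)*(q + 2)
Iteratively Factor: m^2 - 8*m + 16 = (m - 4)*(m - 4)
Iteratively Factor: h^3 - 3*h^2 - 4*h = (h - 4)*(h^2 + h) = (h - 4)*(h + 1)*(h)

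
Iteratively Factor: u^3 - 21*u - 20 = (u + 4)*(u^2 - 4*u - 5) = (u - 5)*(u + 4)*(u + 1)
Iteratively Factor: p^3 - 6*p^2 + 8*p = (p - 4)*(p^2 - 2*p) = p*(p - 4)*(p - 2)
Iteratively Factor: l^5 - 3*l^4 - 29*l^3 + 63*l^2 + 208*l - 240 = (l + 4)*(l^4 - 7*l^3 - l^2 + 67*l - 60) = (l + 3)*(l + 4)*(l^3 - 10*l^2 + 29*l - 20) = (l - 1)*(l + 3)*(l + 4)*(l^2 - 9*l + 20) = (l - 5)*(l - 1)*(l + 3)*(l + 4)*(l - 4)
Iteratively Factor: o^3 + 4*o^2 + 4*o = (o + 2)*(o^2 + 2*o) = (o + 2)^2*(o)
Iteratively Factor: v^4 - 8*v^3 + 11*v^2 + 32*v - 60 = (v + 2)*(v^3 - 10*v^2 + 31*v - 30) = (v - 5)*(v + 2)*(v^2 - 5*v + 6) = (v - 5)*(v - 2)*(v + 2)*(v - 3)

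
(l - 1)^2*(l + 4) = l^3 + 2*l^2 - 7*l + 4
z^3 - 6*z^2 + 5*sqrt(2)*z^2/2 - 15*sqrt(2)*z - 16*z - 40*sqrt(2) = (z - 8)*(z + 2)*(z + 5*sqrt(2)/2)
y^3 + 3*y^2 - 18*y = y*(y - 3)*(y + 6)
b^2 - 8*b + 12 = (b - 6)*(b - 2)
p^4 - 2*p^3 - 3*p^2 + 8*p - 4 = (p - 2)*(p - 1)^2*(p + 2)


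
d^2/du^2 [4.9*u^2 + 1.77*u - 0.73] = 9.80000000000000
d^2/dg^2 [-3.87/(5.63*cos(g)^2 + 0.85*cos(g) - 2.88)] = (490.668012*(1 - cos(g)^2)^2 + 55.559655*cos(g)^3 + 499.128993*cos(g)^2 - 101.64555*cos(g) - 621.759618)/(5.63*cos(g)^2 + 0.85*cos(g) - 2.88)^3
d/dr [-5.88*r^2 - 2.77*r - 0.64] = -11.76*r - 2.77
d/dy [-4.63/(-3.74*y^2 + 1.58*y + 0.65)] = (7.3154 - 34.6324*y)/(-3.74*y^2 + 1.58*y + 0.65)^2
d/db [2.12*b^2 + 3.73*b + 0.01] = 4.24*b + 3.73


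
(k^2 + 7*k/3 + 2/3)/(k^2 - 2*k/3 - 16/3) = (3*k + 1)/(3*k - 8)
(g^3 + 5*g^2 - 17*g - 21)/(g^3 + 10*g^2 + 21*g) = (g^2 - 2*g - 3)/(g*(g + 3))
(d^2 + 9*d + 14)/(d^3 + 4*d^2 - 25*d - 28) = (d + 2)/(d^2 - 3*d - 4)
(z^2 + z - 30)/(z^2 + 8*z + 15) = (z^2 + z - 30)/(z^2 + 8*z + 15)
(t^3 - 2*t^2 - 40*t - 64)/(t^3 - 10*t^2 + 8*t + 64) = (t + 4)/(t - 4)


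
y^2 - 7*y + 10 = (y - 5)*(y - 2)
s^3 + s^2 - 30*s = s*(s - 5)*(s + 6)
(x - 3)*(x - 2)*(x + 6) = x^3 + x^2 - 24*x + 36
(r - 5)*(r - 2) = r^2 - 7*r + 10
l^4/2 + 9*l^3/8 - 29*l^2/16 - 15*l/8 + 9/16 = (l/2 + 1/2)*(l - 3/2)*(l - 1/4)*(l + 3)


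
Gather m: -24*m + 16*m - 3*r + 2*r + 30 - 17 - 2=-8*m - r + 11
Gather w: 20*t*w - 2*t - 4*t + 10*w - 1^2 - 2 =-6*t + w*(20*t + 10) - 3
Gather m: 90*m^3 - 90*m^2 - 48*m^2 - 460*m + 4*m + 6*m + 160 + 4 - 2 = 90*m^3 - 138*m^2 - 450*m + 162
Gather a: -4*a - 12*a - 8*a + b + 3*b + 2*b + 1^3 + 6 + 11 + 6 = -24*a + 6*b + 24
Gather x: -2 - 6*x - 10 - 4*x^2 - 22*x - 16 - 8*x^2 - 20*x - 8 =-12*x^2 - 48*x - 36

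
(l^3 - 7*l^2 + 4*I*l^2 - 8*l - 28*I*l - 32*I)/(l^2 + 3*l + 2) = (l^2 + 4*l*(-2 + I) - 32*I)/(l + 2)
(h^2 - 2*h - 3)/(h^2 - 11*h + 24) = (h + 1)/(h - 8)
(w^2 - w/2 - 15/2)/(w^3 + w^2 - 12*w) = (w + 5/2)/(w*(w + 4))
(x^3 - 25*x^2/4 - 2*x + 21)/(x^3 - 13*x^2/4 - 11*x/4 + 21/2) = (x - 6)/(x - 3)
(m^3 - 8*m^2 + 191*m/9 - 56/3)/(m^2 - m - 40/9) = (3*m^2 - 16*m + 21)/(3*m + 5)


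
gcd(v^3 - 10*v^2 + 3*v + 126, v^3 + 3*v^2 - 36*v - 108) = v^2 - 3*v - 18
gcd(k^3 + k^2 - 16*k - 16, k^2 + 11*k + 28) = k + 4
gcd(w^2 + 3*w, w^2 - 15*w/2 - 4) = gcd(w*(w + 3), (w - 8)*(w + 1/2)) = 1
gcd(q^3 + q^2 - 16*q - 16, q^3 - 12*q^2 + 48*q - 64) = q - 4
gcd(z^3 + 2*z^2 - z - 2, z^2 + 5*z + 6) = z + 2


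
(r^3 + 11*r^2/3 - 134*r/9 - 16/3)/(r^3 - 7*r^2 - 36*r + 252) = (9*r^2 - 21*r - 8)/(9*(r^2 - 13*r + 42))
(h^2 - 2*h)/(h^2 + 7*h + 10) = h*(h - 2)/(h^2 + 7*h + 10)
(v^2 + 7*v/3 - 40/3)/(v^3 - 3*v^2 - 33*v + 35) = (v - 8/3)/(v^2 - 8*v + 7)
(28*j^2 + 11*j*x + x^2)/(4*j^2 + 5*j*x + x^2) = (7*j + x)/(j + x)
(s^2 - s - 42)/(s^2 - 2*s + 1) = (s^2 - s - 42)/(s^2 - 2*s + 1)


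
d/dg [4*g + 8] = 4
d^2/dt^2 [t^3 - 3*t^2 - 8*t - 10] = 6*t - 6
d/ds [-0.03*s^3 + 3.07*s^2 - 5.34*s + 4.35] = -0.09*s^2 + 6.14*s - 5.34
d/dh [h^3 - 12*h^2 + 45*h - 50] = 3*h^2 - 24*h + 45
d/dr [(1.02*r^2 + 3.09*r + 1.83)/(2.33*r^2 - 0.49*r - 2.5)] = (-7.6995*r^2 - 13.6278*r - 6.8283)/(5.4289*r^4 - 2.2834*r^3 - 11.4099*r^2 + 2.45*r + 6.25)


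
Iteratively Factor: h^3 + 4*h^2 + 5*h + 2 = (h + 2)*(h^2 + 2*h + 1) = (h + 1)*(h + 2)*(h + 1)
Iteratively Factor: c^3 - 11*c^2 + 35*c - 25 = (c - 5)*(c^2 - 6*c + 5) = (c - 5)*(c - 1)*(c - 5)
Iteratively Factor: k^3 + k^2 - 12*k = (k + 4)*(k^2 - 3*k) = k*(k + 4)*(k - 3)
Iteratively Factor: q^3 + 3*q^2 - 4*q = (q)*(q^2 + 3*q - 4) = q*(q - 1)*(q + 4)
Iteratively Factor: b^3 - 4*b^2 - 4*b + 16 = (b - 4)*(b^2 - 4) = (b - 4)*(b + 2)*(b - 2)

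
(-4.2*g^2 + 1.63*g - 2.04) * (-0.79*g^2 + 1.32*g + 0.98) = 3.318*g^4 - 6.8317*g^3 - 0.352799999999999*g^2 - 1.0954*g - 1.9992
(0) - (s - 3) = 3 - s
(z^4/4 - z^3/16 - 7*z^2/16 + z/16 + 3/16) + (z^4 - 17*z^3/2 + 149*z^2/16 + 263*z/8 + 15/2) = 5*z^4/4 - 137*z^3/16 + 71*z^2/8 + 527*z/16 + 123/16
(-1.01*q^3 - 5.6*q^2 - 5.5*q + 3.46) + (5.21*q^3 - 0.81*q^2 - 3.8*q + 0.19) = 4.2*q^3 - 6.41*q^2 - 9.3*q + 3.65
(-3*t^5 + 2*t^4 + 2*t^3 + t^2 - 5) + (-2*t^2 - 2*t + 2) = -3*t^5 + 2*t^4 + 2*t^3 - t^2 - 2*t - 3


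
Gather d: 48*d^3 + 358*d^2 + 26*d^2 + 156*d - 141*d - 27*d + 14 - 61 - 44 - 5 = 48*d^3 + 384*d^2 - 12*d - 96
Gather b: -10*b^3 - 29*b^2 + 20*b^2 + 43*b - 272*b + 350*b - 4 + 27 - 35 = -10*b^3 - 9*b^2 + 121*b - 12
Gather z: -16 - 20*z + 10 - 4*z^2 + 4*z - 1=-4*z^2 - 16*z - 7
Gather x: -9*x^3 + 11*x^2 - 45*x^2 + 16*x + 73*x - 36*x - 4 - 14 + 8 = -9*x^3 - 34*x^2 + 53*x - 10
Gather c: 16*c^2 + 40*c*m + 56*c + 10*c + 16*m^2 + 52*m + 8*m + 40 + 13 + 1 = 16*c^2 + c*(40*m + 66) + 16*m^2 + 60*m + 54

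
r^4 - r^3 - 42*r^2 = r^2*(r - 7)*(r + 6)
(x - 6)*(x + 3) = x^2 - 3*x - 18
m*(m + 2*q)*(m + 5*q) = m^3 + 7*m^2*q + 10*m*q^2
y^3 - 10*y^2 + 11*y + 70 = (y - 7)*(y - 5)*(y + 2)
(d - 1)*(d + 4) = d^2 + 3*d - 4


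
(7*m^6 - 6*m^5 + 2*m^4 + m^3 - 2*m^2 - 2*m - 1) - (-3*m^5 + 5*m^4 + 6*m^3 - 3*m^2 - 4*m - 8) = 7*m^6 - 3*m^5 - 3*m^4 - 5*m^3 + m^2 + 2*m + 7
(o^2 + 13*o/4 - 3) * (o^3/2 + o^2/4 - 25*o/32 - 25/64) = o^5/2 + 15*o^4/8 - 47*o^3/32 - 471*o^2/128 + 275*o/256 + 75/64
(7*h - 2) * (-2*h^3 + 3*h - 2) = -14*h^4 + 4*h^3 + 21*h^2 - 20*h + 4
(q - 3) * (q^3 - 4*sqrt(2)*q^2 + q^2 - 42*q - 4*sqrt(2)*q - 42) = q^4 - 4*sqrt(2)*q^3 - 2*q^3 - 45*q^2 + 8*sqrt(2)*q^2 + 12*sqrt(2)*q + 84*q + 126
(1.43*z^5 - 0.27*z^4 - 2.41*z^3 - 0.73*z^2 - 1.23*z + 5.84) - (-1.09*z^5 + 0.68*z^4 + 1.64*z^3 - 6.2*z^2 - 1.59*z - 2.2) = 2.52*z^5 - 0.95*z^4 - 4.05*z^3 + 5.47*z^2 + 0.36*z + 8.04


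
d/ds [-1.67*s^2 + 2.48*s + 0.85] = 2.48 - 3.34*s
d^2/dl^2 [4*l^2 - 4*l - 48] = 8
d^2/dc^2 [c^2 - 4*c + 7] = 2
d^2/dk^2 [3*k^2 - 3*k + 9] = 6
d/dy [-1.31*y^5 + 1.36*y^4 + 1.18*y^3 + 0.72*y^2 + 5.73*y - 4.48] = -6.55*y^4 + 5.44*y^3 + 3.54*y^2 + 1.44*y + 5.73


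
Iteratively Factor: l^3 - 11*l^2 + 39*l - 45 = (l - 5)*(l^2 - 6*l + 9) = (l - 5)*(l - 3)*(l - 3)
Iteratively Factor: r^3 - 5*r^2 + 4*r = (r - 4)*(r^2 - r) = (r - 4)*(r - 1)*(r)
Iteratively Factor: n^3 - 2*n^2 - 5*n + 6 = (n + 2)*(n^2 - 4*n + 3) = (n - 3)*(n + 2)*(n - 1)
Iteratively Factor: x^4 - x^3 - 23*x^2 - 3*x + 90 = (x - 2)*(x^3 + x^2 - 21*x - 45) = (x - 2)*(x + 3)*(x^2 - 2*x - 15) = (x - 5)*(x - 2)*(x + 3)*(x + 3)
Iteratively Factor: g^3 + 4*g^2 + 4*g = (g + 2)*(g^2 + 2*g) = (g + 2)^2*(g)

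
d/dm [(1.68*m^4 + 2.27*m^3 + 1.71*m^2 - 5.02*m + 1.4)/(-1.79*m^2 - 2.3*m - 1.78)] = (-6.0144*m^5 - 15.6553*m^4 - 22.4036*m^3 - 25.0406*m^2 - 1.0756*m + 12.1556)/(3.2041*m^4 + 8.234*m^3 + 11.6624*m^2 + 8.188*m + 3.1684)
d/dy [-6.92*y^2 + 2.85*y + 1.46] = 2.85 - 13.84*y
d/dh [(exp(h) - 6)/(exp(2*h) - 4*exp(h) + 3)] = (-2*(exp(h) - 6)*(exp(h) - 2) + exp(2*h) - 4*exp(h) + 3)*exp(h)/(exp(2*h) - 4*exp(h) + 3)^2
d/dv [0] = 0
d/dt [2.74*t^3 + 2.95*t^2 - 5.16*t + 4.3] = 8.22*t^2 + 5.9*t - 5.16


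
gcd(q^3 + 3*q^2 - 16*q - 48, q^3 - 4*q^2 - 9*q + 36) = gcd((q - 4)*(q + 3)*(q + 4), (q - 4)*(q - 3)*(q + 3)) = q^2 - q - 12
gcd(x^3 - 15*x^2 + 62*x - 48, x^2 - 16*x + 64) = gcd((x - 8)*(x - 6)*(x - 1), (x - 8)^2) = x - 8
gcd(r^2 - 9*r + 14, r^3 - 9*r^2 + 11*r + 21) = r - 7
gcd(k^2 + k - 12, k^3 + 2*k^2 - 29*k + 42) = k - 3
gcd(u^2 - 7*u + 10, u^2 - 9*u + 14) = u - 2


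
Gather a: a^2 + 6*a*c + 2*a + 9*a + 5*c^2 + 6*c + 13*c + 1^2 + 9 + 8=a^2 + a*(6*c + 11) + 5*c^2 + 19*c + 18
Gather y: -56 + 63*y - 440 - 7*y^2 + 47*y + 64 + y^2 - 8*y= -6*y^2 + 102*y - 432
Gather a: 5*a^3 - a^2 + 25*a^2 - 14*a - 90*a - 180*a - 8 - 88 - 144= 5*a^3 + 24*a^2 - 284*a - 240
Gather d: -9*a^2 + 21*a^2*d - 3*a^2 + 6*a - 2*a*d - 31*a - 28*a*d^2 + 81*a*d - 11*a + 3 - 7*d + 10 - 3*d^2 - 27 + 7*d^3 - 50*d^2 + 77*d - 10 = -12*a^2 - 36*a + 7*d^3 + d^2*(-28*a - 53) + d*(21*a^2 + 79*a + 70) - 24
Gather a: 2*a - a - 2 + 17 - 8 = a + 7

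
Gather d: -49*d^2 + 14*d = -49*d^2 + 14*d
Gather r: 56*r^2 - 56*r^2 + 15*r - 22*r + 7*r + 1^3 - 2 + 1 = 0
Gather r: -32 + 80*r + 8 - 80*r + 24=0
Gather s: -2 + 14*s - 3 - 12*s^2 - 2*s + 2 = -12*s^2 + 12*s - 3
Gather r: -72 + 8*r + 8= 8*r - 64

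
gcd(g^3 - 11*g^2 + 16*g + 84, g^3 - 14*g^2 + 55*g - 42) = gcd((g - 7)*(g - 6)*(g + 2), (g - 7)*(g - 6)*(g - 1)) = g^2 - 13*g + 42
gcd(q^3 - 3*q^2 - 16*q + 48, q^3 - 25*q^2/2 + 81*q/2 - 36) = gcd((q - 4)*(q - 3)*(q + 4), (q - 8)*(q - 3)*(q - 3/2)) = q - 3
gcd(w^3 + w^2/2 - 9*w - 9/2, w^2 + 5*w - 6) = 1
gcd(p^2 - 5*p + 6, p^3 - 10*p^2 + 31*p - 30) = p^2 - 5*p + 6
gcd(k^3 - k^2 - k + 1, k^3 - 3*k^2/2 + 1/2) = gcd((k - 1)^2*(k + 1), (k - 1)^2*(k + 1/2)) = k^2 - 2*k + 1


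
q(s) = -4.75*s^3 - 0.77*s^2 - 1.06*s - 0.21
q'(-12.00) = -2034.58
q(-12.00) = 8109.63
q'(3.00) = -133.93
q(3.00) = -138.57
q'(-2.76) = -105.36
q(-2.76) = 96.72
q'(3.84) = -217.10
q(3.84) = -284.59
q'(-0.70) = -6.96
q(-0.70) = 1.78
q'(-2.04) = -57.22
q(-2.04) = 39.07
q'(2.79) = -116.28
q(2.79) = -112.32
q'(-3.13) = -135.85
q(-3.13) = 141.22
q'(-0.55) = -4.52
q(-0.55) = 0.93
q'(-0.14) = -1.12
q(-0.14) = -0.06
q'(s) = -14.25*s^2 - 1.54*s - 1.06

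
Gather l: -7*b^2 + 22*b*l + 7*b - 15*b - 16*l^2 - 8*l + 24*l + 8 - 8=-7*b^2 - 8*b - 16*l^2 + l*(22*b + 16)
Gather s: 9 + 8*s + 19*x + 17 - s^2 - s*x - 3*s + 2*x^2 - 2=-s^2 + s*(5 - x) + 2*x^2 + 19*x + 24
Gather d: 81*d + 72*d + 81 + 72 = 153*d + 153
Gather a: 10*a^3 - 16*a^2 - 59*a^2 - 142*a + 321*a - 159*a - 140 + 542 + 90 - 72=10*a^3 - 75*a^2 + 20*a + 420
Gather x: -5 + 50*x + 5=50*x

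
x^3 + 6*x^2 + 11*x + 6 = (x + 1)*(x + 2)*(x + 3)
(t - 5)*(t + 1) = t^2 - 4*t - 5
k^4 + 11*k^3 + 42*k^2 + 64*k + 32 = (k + 1)*(k + 2)*(k + 4)^2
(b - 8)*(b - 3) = b^2 - 11*b + 24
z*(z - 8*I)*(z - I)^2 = z^4 - 10*I*z^3 - 17*z^2 + 8*I*z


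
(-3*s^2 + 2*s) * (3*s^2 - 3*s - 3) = -9*s^4 + 15*s^3 + 3*s^2 - 6*s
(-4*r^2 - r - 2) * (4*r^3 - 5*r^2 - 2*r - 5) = -16*r^5 + 16*r^4 + 5*r^3 + 32*r^2 + 9*r + 10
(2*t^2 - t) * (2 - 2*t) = -4*t^3 + 6*t^2 - 2*t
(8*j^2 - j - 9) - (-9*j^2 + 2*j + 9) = 17*j^2 - 3*j - 18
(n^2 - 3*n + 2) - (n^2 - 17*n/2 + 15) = 11*n/2 - 13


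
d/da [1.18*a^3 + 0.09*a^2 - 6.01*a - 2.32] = 3.54*a^2 + 0.18*a - 6.01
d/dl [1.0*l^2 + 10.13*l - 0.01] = 2.0*l + 10.13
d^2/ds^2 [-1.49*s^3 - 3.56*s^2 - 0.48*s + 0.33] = -8.94*s - 7.12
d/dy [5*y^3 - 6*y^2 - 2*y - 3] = 15*y^2 - 12*y - 2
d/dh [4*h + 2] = 4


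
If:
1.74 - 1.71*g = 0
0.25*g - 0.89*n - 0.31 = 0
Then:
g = 1.02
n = -0.06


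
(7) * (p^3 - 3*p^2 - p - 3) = 7*p^3 - 21*p^2 - 7*p - 21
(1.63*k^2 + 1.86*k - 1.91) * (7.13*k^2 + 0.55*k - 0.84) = 11.6219*k^4 + 14.1583*k^3 - 13.9645*k^2 - 2.6129*k + 1.6044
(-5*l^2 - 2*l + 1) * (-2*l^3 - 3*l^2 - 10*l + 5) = 10*l^5 + 19*l^4 + 54*l^3 - 8*l^2 - 20*l + 5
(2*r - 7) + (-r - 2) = r - 9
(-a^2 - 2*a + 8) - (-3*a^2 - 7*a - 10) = 2*a^2 + 5*a + 18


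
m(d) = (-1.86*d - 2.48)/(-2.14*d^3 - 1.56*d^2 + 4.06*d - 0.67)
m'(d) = (-1.86*d - 2.48)*(6.42*d^2 + 3.12*d - 4.06)/(-2.14*d^3 - 1.56*d^2 + 4.06*d - 0.67)^2 - 1.86/(-2.14*d^3 - 1.56*d^2 + 4.06*d - 0.67)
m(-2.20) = 0.29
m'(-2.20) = 0.69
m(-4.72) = 0.04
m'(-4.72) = 0.02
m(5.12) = 0.04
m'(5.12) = -0.02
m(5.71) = 0.03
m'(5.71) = -0.01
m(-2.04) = 0.48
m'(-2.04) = 2.20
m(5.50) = 0.03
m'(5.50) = -0.01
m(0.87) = -15.05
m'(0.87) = -201.12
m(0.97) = 28.05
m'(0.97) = -907.49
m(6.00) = 0.03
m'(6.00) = -0.01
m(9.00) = 0.01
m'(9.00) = -0.00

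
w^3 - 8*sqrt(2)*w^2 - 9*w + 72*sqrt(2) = (w - 3)*(w + 3)*(w - 8*sqrt(2))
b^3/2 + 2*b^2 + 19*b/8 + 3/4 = (b/2 + 1/4)*(b + 3/2)*(b + 2)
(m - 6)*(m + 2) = m^2 - 4*m - 12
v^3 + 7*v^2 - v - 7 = (v - 1)*(v + 1)*(v + 7)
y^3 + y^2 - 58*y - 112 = (y - 8)*(y + 2)*(y + 7)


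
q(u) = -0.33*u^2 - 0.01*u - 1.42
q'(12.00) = -7.93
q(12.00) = -49.06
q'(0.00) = -0.01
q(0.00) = -1.42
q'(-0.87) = 0.56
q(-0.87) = -1.66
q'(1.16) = -0.78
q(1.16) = -1.88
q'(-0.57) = 0.37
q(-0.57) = -1.52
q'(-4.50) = 2.96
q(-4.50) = -8.06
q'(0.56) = -0.38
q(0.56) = -1.53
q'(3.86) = -2.56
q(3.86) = -6.38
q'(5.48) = -3.63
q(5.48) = -11.38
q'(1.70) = -1.13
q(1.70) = -2.39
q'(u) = -0.66*u - 0.01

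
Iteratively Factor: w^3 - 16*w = (w - 4)*(w^2 + 4*w) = w*(w - 4)*(w + 4)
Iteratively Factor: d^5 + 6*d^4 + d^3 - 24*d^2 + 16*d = (d)*(d^4 + 6*d^3 + d^2 - 24*d + 16) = d*(d + 4)*(d^3 + 2*d^2 - 7*d + 4) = d*(d - 1)*(d + 4)*(d^2 + 3*d - 4) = d*(d - 1)^2*(d + 4)*(d + 4)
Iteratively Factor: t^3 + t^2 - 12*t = (t)*(t^2 + t - 12) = t*(t + 4)*(t - 3)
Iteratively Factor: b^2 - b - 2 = (b - 2)*(b + 1)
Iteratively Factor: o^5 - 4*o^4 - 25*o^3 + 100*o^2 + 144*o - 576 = (o + 3)*(o^4 - 7*o^3 - 4*o^2 + 112*o - 192) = (o - 3)*(o + 3)*(o^3 - 4*o^2 - 16*o + 64) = (o - 4)*(o - 3)*(o + 3)*(o^2 - 16) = (o - 4)^2*(o - 3)*(o + 3)*(o + 4)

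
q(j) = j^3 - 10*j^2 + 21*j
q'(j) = 3*j^2 - 20*j + 21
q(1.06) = 12.22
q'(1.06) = 3.17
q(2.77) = 2.69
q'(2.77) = -11.38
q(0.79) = 10.84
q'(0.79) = 7.07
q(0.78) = 10.77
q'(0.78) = 7.23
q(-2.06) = -94.44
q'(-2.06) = 74.93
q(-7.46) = -1128.34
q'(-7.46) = 337.15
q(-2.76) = -155.16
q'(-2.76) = 99.05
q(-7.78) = -1239.57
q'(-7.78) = 358.19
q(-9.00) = -1728.00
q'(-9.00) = 444.00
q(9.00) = 108.00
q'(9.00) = 84.00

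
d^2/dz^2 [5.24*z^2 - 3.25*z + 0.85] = 10.4800000000000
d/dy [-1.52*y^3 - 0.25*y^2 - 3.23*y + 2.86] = -4.56*y^2 - 0.5*y - 3.23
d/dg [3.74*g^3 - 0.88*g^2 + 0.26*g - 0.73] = 11.22*g^2 - 1.76*g + 0.26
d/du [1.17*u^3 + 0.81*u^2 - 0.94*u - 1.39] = 3.51*u^2 + 1.62*u - 0.94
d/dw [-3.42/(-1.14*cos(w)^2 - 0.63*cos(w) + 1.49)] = (7.7976*cos(w) + 2.1546)*sin(w)/(1.14*cos(w)^2 + 0.63*cos(w) - 1.49)^2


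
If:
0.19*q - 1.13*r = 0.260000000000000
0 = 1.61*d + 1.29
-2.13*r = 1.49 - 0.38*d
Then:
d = -0.80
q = -3.64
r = -0.84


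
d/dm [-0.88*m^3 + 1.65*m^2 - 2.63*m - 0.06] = -2.64*m^2 + 3.3*m - 2.63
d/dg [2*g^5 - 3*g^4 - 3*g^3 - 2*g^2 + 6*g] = 10*g^4 - 12*g^3 - 9*g^2 - 4*g + 6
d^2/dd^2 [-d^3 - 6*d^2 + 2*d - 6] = -6*d - 12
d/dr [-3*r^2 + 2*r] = 2 - 6*r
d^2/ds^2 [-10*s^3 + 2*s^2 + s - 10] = 4 - 60*s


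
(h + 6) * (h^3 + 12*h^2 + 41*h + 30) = h^4 + 18*h^3 + 113*h^2 + 276*h + 180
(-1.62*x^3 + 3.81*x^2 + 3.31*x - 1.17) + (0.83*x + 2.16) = -1.62*x^3 + 3.81*x^2 + 4.14*x + 0.99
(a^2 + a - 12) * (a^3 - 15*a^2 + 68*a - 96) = a^5 - 14*a^4 + 41*a^3 + 152*a^2 - 912*a + 1152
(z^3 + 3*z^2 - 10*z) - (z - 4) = z^3 + 3*z^2 - 11*z + 4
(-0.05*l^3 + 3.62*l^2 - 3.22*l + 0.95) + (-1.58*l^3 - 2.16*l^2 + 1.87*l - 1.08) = -1.63*l^3 + 1.46*l^2 - 1.35*l - 0.13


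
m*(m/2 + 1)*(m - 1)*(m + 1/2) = m^4/2 + 3*m^3/4 - 3*m^2/4 - m/2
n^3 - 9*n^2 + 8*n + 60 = (n - 6)*(n - 5)*(n + 2)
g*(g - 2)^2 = g^3 - 4*g^2 + 4*g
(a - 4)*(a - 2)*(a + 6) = a^3 - 28*a + 48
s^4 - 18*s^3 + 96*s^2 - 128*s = s*(s - 8)^2*(s - 2)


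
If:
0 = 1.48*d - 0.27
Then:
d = 0.18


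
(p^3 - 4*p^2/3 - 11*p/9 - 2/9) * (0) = 0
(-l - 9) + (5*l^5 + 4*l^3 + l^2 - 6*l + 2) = 5*l^5 + 4*l^3 + l^2 - 7*l - 7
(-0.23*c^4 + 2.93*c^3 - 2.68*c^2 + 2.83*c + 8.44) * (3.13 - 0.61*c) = 0.1403*c^5 - 2.5072*c^4 + 10.8057*c^3 - 10.1147*c^2 + 3.7095*c + 26.4172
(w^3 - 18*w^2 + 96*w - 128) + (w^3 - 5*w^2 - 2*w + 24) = 2*w^3 - 23*w^2 + 94*w - 104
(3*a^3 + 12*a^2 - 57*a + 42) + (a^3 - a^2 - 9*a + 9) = 4*a^3 + 11*a^2 - 66*a + 51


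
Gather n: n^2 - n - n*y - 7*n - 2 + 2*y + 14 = n^2 + n*(-y - 8) + 2*y + 12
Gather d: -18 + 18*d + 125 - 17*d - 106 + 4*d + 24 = 5*d + 25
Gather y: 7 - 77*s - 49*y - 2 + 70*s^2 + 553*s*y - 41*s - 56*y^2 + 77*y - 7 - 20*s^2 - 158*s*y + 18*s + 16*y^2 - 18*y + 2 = 50*s^2 - 100*s - 40*y^2 + y*(395*s + 10)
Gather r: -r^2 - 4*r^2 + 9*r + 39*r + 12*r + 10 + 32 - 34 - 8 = -5*r^2 + 60*r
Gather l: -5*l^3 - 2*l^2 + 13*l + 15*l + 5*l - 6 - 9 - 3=-5*l^3 - 2*l^2 + 33*l - 18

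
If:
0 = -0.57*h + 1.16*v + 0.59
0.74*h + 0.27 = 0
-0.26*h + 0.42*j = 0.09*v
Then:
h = -0.36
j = -0.37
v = -0.69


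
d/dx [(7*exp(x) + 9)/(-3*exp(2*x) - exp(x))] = 3*(7*exp(2*x) + 18*exp(x) + 3)*exp(-x)/(9*exp(2*x) + 6*exp(x) + 1)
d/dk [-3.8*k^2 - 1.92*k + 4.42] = -7.6*k - 1.92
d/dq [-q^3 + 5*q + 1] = 5 - 3*q^2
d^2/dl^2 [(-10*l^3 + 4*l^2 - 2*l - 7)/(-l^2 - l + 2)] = 18*(4*l^3 - 7*l^2 + 17*l + 1)/(l^6 + 3*l^5 - 3*l^4 - 11*l^3 + 6*l^2 + 12*l - 8)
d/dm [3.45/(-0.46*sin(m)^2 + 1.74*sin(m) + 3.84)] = (3.174*sin(m) - 6.003)*cos(m)/(-0.46*sin(m)^2 + 1.74*sin(m) + 3.84)^2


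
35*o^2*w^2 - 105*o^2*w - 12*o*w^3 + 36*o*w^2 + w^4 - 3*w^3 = w*(-7*o + w)*(-5*o + w)*(w - 3)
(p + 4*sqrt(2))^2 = p^2 + 8*sqrt(2)*p + 32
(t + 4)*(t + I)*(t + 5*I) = t^3 + 4*t^2 + 6*I*t^2 - 5*t + 24*I*t - 20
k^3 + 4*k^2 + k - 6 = (k - 1)*(k + 2)*(k + 3)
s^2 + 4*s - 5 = (s - 1)*(s + 5)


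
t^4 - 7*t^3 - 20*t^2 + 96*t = t*(t - 8)*(t - 3)*(t + 4)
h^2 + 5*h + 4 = (h + 1)*(h + 4)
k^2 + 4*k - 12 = (k - 2)*(k + 6)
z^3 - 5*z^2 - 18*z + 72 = (z - 6)*(z - 3)*(z + 4)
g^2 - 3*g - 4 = (g - 4)*(g + 1)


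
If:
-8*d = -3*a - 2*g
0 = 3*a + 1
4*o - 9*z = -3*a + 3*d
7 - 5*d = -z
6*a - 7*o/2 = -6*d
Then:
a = -1/3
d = 209/144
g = 227/36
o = 23/12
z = 37/144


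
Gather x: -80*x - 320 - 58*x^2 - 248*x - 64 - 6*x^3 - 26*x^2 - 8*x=-6*x^3 - 84*x^2 - 336*x - 384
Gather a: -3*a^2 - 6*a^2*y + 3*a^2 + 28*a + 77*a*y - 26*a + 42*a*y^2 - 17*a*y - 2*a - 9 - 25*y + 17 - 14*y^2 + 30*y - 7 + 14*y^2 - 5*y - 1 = -6*a^2*y + a*(42*y^2 + 60*y)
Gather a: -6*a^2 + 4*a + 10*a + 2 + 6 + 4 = -6*a^2 + 14*a + 12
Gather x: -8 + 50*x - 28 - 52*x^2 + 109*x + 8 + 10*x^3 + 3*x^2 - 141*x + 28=10*x^3 - 49*x^2 + 18*x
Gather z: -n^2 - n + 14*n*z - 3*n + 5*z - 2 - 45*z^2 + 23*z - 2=-n^2 - 4*n - 45*z^2 + z*(14*n + 28) - 4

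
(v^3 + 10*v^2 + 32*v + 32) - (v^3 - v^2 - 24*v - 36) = 11*v^2 + 56*v + 68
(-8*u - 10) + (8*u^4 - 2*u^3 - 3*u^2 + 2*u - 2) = 8*u^4 - 2*u^3 - 3*u^2 - 6*u - 12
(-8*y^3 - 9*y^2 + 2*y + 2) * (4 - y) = 8*y^4 - 23*y^3 - 38*y^2 + 6*y + 8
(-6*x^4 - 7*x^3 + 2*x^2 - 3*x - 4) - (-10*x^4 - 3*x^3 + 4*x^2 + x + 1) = 4*x^4 - 4*x^3 - 2*x^2 - 4*x - 5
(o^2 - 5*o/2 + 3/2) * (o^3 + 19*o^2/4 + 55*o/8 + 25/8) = o^5 + 9*o^4/4 - 7*o^3/2 - 111*o^2/16 + 5*o/2 + 75/16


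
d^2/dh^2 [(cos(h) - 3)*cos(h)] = 3*cos(h) - 2*cos(2*h)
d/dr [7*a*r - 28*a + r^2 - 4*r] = 7*a + 2*r - 4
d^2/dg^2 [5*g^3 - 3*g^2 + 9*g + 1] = 30*g - 6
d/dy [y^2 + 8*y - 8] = 2*y + 8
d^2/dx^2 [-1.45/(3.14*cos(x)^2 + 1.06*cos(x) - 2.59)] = (57.18568*(1 - cos(x)^2)^2 + 14.47854*cos(x)^3 + 77.39114*cos(x)^2 - 24.97625*cos(x) - 84.02866)/(3.14*cos(x)^2 + 1.06*cos(x) - 2.59)^3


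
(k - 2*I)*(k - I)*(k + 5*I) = k^3 + 2*I*k^2 + 13*k - 10*I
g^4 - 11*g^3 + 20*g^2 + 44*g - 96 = (g - 8)*(g - 3)*(g - 2)*(g + 2)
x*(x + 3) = x^2 + 3*x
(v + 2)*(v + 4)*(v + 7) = v^3 + 13*v^2 + 50*v + 56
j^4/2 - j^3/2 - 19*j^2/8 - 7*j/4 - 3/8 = (j/2 + 1/4)*(j - 3)*(j + 1/2)*(j + 1)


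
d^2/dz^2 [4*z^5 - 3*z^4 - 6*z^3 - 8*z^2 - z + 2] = 80*z^3 - 36*z^2 - 36*z - 16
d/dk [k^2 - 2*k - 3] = 2*k - 2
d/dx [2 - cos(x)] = sin(x)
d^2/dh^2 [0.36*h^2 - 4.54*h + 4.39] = 0.720000000000000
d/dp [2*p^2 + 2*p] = 4*p + 2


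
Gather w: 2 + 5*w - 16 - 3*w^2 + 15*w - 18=-3*w^2 + 20*w - 32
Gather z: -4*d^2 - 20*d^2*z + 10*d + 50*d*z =-4*d^2 + 10*d + z*(-20*d^2 + 50*d)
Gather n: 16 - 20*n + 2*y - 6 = -20*n + 2*y + 10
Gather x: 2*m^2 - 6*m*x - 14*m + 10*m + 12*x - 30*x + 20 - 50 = 2*m^2 - 4*m + x*(-6*m - 18) - 30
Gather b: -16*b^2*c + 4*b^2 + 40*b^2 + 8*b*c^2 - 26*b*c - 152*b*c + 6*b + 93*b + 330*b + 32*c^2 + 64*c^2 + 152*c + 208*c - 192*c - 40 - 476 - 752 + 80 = b^2*(44 - 16*c) + b*(8*c^2 - 178*c + 429) + 96*c^2 + 168*c - 1188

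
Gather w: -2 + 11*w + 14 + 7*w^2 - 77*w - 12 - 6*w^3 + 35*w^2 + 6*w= -6*w^3 + 42*w^2 - 60*w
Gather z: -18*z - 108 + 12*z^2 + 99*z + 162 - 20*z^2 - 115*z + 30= -8*z^2 - 34*z + 84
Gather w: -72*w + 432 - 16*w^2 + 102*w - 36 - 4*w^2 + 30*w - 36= -20*w^2 + 60*w + 360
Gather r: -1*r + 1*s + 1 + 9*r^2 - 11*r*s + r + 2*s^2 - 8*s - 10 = 9*r^2 - 11*r*s + 2*s^2 - 7*s - 9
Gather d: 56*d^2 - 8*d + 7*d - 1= 56*d^2 - d - 1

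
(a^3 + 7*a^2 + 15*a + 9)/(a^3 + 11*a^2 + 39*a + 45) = (a + 1)/(a + 5)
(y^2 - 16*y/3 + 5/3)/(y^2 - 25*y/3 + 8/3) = (y - 5)/(y - 8)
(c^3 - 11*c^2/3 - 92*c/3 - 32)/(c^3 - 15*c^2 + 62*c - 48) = (c^2 + 13*c/3 + 4)/(c^2 - 7*c + 6)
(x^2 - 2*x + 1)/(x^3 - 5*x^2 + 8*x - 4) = (x - 1)/(x^2 - 4*x + 4)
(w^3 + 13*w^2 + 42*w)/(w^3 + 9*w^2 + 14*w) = (w + 6)/(w + 2)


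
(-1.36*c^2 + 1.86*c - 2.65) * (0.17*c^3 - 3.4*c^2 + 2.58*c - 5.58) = -0.2312*c^5 + 4.9402*c^4 - 10.2833*c^3 + 21.3976*c^2 - 17.2158*c + 14.787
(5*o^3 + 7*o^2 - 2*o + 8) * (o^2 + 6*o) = 5*o^5 + 37*o^4 + 40*o^3 - 4*o^2 + 48*o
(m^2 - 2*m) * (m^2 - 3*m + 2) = m^4 - 5*m^3 + 8*m^2 - 4*m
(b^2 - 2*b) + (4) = b^2 - 2*b + 4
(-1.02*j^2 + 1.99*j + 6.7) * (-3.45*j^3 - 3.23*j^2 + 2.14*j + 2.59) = 3.519*j^5 - 3.5709*j^4 - 31.7255*j^3 - 20.0242*j^2 + 19.4921*j + 17.353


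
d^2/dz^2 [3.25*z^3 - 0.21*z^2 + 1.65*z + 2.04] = 19.5*z - 0.42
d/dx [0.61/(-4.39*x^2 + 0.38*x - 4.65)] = (5.3558*x - 0.2318)/(4.39*x^2 - 0.38*x + 4.65)^2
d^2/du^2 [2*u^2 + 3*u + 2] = 4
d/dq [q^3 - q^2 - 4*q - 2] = 3*q^2 - 2*q - 4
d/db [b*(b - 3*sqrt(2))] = 2*b - 3*sqrt(2)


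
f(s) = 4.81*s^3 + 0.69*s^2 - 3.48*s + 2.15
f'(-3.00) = 122.25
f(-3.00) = -111.07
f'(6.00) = 524.28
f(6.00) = 1045.07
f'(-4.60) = 295.51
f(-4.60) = -435.43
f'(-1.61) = 31.70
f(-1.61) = -10.53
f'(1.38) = 25.90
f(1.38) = 11.30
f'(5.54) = 447.04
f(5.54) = 821.90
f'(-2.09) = 56.67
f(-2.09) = -31.47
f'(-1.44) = 24.45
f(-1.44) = -5.77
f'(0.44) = -0.08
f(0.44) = 1.16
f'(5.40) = 424.75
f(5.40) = 760.88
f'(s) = 14.43*s^2 + 1.38*s - 3.48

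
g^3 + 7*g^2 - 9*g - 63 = (g - 3)*(g + 3)*(g + 7)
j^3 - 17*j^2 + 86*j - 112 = (j - 8)*(j - 7)*(j - 2)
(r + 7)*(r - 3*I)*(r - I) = r^3 + 7*r^2 - 4*I*r^2 - 3*r - 28*I*r - 21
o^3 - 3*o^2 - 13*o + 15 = (o - 5)*(o - 1)*(o + 3)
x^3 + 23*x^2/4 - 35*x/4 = x*(x - 5/4)*(x + 7)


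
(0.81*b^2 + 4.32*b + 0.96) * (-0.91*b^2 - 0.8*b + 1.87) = -0.7371*b^4 - 4.5792*b^3 - 2.8149*b^2 + 7.3104*b + 1.7952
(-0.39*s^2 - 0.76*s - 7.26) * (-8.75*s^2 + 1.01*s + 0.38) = 3.4125*s^4 + 6.2561*s^3 + 62.6092*s^2 - 7.6214*s - 2.7588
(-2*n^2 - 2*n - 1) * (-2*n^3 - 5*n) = 4*n^5 + 4*n^4 + 12*n^3 + 10*n^2 + 5*n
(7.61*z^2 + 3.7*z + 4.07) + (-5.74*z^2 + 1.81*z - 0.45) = 1.87*z^2 + 5.51*z + 3.62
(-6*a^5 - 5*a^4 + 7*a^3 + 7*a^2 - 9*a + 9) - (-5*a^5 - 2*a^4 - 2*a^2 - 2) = -a^5 - 3*a^4 + 7*a^3 + 9*a^2 - 9*a + 11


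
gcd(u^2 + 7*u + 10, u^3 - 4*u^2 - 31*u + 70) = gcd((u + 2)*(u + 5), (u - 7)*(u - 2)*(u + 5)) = u + 5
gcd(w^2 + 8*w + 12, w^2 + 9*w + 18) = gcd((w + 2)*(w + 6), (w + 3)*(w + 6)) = w + 6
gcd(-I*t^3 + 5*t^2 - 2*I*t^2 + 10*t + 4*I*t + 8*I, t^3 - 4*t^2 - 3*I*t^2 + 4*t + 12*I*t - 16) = t + I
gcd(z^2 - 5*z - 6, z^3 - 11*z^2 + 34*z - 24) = z - 6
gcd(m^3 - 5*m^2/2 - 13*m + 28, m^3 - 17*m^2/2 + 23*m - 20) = m^2 - 6*m + 8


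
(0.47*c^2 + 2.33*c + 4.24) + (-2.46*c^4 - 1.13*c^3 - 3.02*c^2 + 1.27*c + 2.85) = -2.46*c^4 - 1.13*c^3 - 2.55*c^2 + 3.6*c + 7.09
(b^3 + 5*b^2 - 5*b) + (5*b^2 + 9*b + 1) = b^3 + 10*b^2 + 4*b + 1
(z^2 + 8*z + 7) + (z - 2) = z^2 + 9*z + 5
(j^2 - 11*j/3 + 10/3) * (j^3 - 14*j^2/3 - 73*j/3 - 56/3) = j^5 - 25*j^4/3 - 35*j^3/9 + 55*j^2 - 38*j/3 - 560/9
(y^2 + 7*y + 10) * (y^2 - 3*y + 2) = y^4 + 4*y^3 - 9*y^2 - 16*y + 20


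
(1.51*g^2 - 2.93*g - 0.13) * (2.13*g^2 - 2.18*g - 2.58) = 3.2163*g^4 - 9.5327*g^3 + 2.2147*g^2 + 7.8428*g + 0.3354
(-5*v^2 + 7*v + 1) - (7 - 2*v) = -5*v^2 + 9*v - 6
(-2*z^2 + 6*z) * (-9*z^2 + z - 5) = 18*z^4 - 56*z^3 + 16*z^2 - 30*z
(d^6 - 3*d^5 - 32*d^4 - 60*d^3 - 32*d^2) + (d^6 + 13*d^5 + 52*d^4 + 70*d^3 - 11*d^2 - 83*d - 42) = 2*d^6 + 10*d^5 + 20*d^4 + 10*d^3 - 43*d^2 - 83*d - 42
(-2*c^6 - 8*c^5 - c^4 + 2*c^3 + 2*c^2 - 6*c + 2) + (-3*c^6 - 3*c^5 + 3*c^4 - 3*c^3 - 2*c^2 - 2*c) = -5*c^6 - 11*c^5 + 2*c^4 - c^3 - 8*c + 2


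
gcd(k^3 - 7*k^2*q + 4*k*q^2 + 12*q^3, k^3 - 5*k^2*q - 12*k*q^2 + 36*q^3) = k^2 - 8*k*q + 12*q^2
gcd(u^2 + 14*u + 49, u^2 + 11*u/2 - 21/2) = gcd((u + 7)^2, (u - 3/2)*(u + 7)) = u + 7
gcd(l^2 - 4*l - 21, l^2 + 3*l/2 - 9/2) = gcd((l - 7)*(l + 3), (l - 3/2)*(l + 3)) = l + 3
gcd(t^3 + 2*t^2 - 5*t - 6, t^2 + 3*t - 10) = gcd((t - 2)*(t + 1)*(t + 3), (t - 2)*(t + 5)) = t - 2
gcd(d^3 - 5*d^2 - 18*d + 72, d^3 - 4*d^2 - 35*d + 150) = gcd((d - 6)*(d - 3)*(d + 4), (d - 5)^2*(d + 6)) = 1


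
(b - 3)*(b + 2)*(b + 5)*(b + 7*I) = b^4 + 4*b^3 + 7*I*b^3 - 11*b^2 + 28*I*b^2 - 30*b - 77*I*b - 210*I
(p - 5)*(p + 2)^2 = p^3 - p^2 - 16*p - 20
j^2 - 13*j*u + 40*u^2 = (j - 8*u)*(j - 5*u)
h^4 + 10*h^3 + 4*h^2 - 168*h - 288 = (h - 4)*(h + 2)*(h + 6)^2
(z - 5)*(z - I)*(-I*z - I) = -I*z^3 - z^2 + 4*I*z^2 + 4*z + 5*I*z + 5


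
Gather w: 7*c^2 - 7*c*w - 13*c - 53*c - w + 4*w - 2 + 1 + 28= 7*c^2 - 66*c + w*(3 - 7*c) + 27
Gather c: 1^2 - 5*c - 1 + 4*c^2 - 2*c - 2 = 4*c^2 - 7*c - 2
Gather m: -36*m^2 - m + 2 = -36*m^2 - m + 2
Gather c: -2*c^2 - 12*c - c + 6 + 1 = -2*c^2 - 13*c + 7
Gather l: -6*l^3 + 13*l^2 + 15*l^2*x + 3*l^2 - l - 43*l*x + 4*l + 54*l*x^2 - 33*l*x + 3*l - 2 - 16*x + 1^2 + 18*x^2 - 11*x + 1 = -6*l^3 + l^2*(15*x + 16) + l*(54*x^2 - 76*x + 6) + 18*x^2 - 27*x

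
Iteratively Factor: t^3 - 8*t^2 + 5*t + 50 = (t - 5)*(t^2 - 3*t - 10) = (t - 5)^2*(t + 2)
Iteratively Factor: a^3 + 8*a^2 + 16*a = (a)*(a^2 + 8*a + 16) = a*(a + 4)*(a + 4)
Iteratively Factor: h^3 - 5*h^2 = (h)*(h^2 - 5*h) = h*(h - 5)*(h)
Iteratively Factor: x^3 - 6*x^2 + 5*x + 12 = (x - 3)*(x^2 - 3*x - 4) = (x - 4)*(x - 3)*(x + 1)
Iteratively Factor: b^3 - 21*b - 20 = (b + 4)*(b^2 - 4*b - 5) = (b + 1)*(b + 4)*(b - 5)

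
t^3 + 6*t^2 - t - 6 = (t - 1)*(t + 1)*(t + 6)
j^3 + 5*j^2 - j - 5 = (j - 1)*(j + 1)*(j + 5)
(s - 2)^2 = s^2 - 4*s + 4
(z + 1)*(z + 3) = z^2 + 4*z + 3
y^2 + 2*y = y*(y + 2)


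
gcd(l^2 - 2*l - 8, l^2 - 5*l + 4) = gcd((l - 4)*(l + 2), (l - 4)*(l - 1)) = l - 4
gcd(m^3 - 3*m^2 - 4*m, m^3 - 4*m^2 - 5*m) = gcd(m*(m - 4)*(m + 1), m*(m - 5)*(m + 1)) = m^2 + m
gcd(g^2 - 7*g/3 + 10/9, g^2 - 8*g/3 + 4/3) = g - 2/3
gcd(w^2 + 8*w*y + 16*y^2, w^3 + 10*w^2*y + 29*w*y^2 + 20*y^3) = w + 4*y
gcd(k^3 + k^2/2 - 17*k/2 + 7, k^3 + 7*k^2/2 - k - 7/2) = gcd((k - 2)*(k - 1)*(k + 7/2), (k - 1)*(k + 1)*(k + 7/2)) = k^2 + 5*k/2 - 7/2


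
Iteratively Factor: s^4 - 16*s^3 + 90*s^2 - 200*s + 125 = (s - 5)*(s^3 - 11*s^2 + 35*s - 25) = (s - 5)^2*(s^2 - 6*s + 5) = (s - 5)^2*(s - 1)*(s - 5)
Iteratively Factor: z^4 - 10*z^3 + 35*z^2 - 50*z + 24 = (z - 3)*(z^3 - 7*z^2 + 14*z - 8) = (z - 3)*(z - 2)*(z^2 - 5*z + 4) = (z - 4)*(z - 3)*(z - 2)*(z - 1)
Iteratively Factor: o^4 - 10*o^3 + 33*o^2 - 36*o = (o - 4)*(o^3 - 6*o^2 + 9*o) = (o - 4)*(o - 3)*(o^2 - 3*o) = o*(o - 4)*(o - 3)*(o - 3)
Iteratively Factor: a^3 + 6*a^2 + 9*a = (a)*(a^2 + 6*a + 9) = a*(a + 3)*(a + 3)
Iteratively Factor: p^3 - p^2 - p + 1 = (p - 1)*(p^2 - 1) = (p - 1)*(p + 1)*(p - 1)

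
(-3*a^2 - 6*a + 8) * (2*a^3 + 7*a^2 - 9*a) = -6*a^5 - 33*a^4 + a^3 + 110*a^2 - 72*a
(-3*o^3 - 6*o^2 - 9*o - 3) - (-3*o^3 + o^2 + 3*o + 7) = -7*o^2 - 12*o - 10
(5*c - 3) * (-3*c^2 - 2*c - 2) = -15*c^3 - c^2 - 4*c + 6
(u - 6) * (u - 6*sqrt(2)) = u^2 - 6*sqrt(2)*u - 6*u + 36*sqrt(2)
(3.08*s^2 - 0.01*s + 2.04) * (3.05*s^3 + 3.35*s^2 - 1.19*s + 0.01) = 9.394*s^5 + 10.2875*s^4 + 2.5233*s^3 + 6.8767*s^2 - 2.4277*s + 0.0204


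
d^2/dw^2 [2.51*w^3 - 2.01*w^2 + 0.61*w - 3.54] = 15.06*w - 4.02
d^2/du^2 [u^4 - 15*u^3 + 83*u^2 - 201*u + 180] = 12*u^2 - 90*u + 166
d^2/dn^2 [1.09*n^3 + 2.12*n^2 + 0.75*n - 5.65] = 6.54*n + 4.24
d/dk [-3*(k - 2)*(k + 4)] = -6*k - 6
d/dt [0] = 0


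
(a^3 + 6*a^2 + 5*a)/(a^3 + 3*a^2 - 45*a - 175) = a*(a + 1)/(a^2 - 2*a - 35)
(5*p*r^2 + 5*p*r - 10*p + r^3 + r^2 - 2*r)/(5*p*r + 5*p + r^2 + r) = (r^2 + r - 2)/(r + 1)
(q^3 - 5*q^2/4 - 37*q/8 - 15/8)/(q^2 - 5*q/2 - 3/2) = q + 5/4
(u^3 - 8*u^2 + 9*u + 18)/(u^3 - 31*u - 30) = (u - 3)/(u + 5)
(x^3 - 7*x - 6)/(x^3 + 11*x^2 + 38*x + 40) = (x^2 - 2*x - 3)/(x^2 + 9*x + 20)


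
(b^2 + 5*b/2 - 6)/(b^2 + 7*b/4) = 2*(2*b^2 + 5*b - 12)/(b*(4*b + 7))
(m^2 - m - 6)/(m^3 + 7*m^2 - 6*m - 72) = (m + 2)/(m^2 + 10*m + 24)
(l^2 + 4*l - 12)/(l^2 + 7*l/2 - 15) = 2*(l - 2)/(2*l - 5)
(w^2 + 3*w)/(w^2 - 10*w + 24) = w*(w + 3)/(w^2 - 10*w + 24)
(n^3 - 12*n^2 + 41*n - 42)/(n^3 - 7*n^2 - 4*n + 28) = (n - 3)/(n + 2)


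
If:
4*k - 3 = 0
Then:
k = 3/4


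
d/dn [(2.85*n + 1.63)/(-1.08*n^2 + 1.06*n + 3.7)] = (3.078*n^2 + 3.5208*n + 8.8172)/(1.1664*n^4 - 2.2896*n^3 - 6.8684*n^2 + 7.844*n + 13.69)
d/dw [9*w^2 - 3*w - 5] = 18*w - 3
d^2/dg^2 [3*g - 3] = 0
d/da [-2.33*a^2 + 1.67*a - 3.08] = 1.67 - 4.66*a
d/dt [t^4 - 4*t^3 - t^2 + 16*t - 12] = 4*t^3 - 12*t^2 - 2*t + 16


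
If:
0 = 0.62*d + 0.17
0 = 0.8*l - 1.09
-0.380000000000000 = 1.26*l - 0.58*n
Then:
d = -0.27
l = 1.36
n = 3.62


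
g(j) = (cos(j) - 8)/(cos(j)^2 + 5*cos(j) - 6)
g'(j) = (2*sin(j)*cos(j) + 5*sin(j))*(cos(j) - 8)/(cos(j)^2 + 5*cos(j) - 6)^2 - sin(j)/(cos(j)^2 + 5*cos(j) - 6)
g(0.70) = 4.55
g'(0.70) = -11.62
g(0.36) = 15.89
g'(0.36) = -85.71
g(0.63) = 5.50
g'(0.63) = -15.96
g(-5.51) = 3.82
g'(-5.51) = -8.61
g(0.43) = 11.27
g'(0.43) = -50.29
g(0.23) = 38.26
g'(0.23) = -328.74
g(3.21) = 0.90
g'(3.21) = 0.01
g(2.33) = 0.97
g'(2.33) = -0.20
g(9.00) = 0.92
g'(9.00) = -0.08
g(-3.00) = 0.90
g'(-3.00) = 0.02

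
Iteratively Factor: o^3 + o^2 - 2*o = (o - 1)*(o^2 + 2*o) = (o - 1)*(o + 2)*(o)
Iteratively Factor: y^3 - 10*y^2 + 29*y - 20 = (y - 5)*(y^2 - 5*y + 4) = (y - 5)*(y - 1)*(y - 4)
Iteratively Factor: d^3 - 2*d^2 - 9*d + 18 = (d - 2)*(d^2 - 9) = (d - 3)*(d - 2)*(d + 3)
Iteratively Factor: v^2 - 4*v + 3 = (v - 1)*(v - 3)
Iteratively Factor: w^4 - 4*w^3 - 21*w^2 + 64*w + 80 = (w + 4)*(w^3 - 8*w^2 + 11*w + 20) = (w - 4)*(w + 4)*(w^2 - 4*w - 5) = (w - 5)*(w - 4)*(w + 4)*(w + 1)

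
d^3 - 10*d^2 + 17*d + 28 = (d - 7)*(d - 4)*(d + 1)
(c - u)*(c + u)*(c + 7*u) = c^3 + 7*c^2*u - c*u^2 - 7*u^3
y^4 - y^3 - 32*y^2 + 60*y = y*(y - 5)*(y - 2)*(y + 6)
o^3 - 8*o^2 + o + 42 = (o - 7)*(o - 3)*(o + 2)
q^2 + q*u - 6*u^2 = (q - 2*u)*(q + 3*u)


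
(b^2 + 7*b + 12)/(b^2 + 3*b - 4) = (b + 3)/(b - 1)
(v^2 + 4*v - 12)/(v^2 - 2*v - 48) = (v - 2)/(v - 8)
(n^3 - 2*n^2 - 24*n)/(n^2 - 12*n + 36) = n*(n + 4)/(n - 6)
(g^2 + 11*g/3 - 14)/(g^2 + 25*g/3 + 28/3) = (3*g^2 + 11*g - 42)/(3*g^2 + 25*g + 28)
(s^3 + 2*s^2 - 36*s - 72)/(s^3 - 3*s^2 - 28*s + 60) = (s^2 + 8*s + 12)/(s^2 + 3*s - 10)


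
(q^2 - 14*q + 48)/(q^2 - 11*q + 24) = (q - 6)/(q - 3)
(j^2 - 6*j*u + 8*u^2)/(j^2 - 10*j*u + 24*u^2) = (-j + 2*u)/(-j + 6*u)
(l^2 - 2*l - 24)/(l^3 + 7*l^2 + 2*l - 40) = (l - 6)/(l^2 + 3*l - 10)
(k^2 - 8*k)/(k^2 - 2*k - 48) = k/(k + 6)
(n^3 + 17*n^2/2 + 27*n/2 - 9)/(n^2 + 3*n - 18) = (2*n^2 + 5*n - 3)/(2*(n - 3))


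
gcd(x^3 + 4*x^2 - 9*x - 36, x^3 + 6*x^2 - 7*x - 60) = x^2 + x - 12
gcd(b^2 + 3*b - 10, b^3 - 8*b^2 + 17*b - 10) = b - 2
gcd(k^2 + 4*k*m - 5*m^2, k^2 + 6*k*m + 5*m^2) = k + 5*m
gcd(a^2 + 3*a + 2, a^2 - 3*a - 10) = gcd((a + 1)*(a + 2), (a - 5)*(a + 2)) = a + 2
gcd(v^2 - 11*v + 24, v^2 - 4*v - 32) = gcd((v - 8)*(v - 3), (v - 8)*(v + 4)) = v - 8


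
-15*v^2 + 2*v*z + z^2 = (-3*v + z)*(5*v + z)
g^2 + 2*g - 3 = (g - 1)*(g + 3)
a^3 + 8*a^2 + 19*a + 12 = (a + 1)*(a + 3)*(a + 4)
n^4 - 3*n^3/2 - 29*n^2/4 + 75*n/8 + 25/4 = (n - 5/2)*(n - 2)*(n + 1/2)*(n + 5/2)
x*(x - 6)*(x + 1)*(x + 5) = x^4 - 31*x^2 - 30*x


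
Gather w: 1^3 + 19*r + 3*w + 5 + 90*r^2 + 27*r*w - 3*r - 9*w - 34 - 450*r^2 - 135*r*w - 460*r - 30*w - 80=-360*r^2 - 444*r + w*(-108*r - 36) - 108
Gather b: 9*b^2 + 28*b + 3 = 9*b^2 + 28*b + 3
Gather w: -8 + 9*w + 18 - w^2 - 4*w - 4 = -w^2 + 5*w + 6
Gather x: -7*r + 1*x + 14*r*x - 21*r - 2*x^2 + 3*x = -28*r - 2*x^2 + x*(14*r + 4)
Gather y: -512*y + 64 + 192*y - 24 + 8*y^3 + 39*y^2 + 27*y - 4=8*y^3 + 39*y^2 - 293*y + 36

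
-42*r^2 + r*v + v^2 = (-6*r + v)*(7*r + v)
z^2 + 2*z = z*(z + 2)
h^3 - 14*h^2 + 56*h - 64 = (h - 8)*(h - 4)*(h - 2)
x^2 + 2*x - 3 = (x - 1)*(x + 3)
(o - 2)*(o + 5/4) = o^2 - 3*o/4 - 5/2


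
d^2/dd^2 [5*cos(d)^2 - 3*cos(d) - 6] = 3*cos(d) - 10*cos(2*d)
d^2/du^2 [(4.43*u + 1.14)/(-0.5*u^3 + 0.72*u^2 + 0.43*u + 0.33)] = (-6.645*u^5 + 6.1488*u^4 + 0.0684760000000004*u^3 - 10.846656*u^2 + 3.069144*u + 1.37739)/(0.125*u^9 - 0.54*u^8 + 0.4551*u^7 + 0.308052*u^6 + 0.321414*u^5 - 0.4869*u^4 - 0.529165*u^3 - 0.418275*u^2 - 0.140481*u - 0.035937)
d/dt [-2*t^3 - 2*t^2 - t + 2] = -6*t^2 - 4*t - 1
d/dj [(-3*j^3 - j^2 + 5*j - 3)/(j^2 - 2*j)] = 3*(-j^4 + 4*j^3 - j^2 + 2*j - 2)/(j^2*(j^2 - 4*j + 4))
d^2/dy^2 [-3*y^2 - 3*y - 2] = -6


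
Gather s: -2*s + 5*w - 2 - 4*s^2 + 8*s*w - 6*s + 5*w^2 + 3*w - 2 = -4*s^2 + s*(8*w - 8) + 5*w^2 + 8*w - 4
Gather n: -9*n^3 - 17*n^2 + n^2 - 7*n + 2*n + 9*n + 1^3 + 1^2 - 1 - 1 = -9*n^3 - 16*n^2 + 4*n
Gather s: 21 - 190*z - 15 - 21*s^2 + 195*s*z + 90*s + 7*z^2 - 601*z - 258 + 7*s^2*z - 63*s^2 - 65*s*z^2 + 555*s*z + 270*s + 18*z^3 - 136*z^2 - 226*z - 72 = s^2*(7*z - 84) + s*(-65*z^2 + 750*z + 360) + 18*z^3 - 129*z^2 - 1017*z - 324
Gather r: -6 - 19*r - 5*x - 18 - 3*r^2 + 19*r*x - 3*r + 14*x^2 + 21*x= -3*r^2 + r*(19*x - 22) + 14*x^2 + 16*x - 24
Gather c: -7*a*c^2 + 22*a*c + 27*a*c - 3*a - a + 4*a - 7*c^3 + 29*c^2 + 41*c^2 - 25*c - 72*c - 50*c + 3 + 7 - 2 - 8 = -7*c^3 + c^2*(70 - 7*a) + c*(49*a - 147)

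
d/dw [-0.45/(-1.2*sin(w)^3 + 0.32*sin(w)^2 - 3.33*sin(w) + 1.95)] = (-1.62*sin(w)^2 + 0.288*sin(w) - 1.4985)*cos(w)/(1.2*sin(w)^3 - 0.32*sin(w)^2 + 3.33*sin(w) - 1.95)^2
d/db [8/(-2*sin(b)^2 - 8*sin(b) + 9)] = 32*(sin(b) + 2)*cos(b)/(8*sin(b) - cos(2*b) - 8)^2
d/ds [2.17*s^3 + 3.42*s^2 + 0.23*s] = 6.51*s^2 + 6.84*s + 0.23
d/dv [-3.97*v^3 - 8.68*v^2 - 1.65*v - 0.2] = -11.91*v^2 - 17.36*v - 1.65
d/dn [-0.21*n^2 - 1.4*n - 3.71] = -0.42*n - 1.4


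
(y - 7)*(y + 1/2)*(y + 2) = y^3 - 9*y^2/2 - 33*y/2 - 7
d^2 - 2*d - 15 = (d - 5)*(d + 3)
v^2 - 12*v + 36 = (v - 6)^2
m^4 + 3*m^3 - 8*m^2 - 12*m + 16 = (m - 2)*(m - 1)*(m + 2)*(m + 4)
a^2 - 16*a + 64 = (a - 8)^2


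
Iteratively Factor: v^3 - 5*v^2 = (v - 5)*(v^2) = v*(v - 5)*(v)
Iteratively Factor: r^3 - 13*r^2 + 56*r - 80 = (r - 4)*(r^2 - 9*r + 20) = (r - 5)*(r - 4)*(r - 4)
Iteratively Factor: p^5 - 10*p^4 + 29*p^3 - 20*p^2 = (p - 5)*(p^4 - 5*p^3 + 4*p^2) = p*(p - 5)*(p^3 - 5*p^2 + 4*p) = p*(p - 5)*(p - 4)*(p^2 - p) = p^2*(p - 5)*(p - 4)*(p - 1)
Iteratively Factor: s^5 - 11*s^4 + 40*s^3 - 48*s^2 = (s - 3)*(s^4 - 8*s^3 + 16*s^2) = (s - 4)*(s - 3)*(s^3 - 4*s^2) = (s - 4)^2*(s - 3)*(s^2) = s*(s - 4)^2*(s - 3)*(s)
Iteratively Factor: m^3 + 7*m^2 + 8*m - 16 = (m + 4)*(m^2 + 3*m - 4) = (m + 4)^2*(m - 1)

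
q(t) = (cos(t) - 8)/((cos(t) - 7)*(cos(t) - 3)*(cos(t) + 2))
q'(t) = (cos(t) - 8)*sin(t)/((cos(t) - 7)*(cos(t) - 3)*(cos(t) + 2)^2) + (cos(t) - 8)*sin(t)/((cos(t) - 7)*(cos(t) - 3)^2*(cos(t) + 2)) + (cos(t) - 8)*sin(t)/((cos(t) - 7)^2*(cos(t) - 3)*(cos(t) + 2)) - sin(t)/((cos(t) - 7)*(cos(t) - 3)*(cos(t) + 2))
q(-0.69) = -0.19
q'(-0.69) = -0.01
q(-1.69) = -0.19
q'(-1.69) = 0.04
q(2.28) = -0.23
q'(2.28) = -0.08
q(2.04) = -0.21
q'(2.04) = -0.06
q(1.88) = -0.20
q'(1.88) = -0.05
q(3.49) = -0.27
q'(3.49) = 0.06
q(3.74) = -0.25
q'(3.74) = 0.08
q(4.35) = -0.21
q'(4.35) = 0.06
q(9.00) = -0.26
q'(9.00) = -0.07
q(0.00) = -0.19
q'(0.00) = 0.00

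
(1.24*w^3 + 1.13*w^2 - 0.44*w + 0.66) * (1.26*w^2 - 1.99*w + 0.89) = 1.5624*w^5 - 1.0438*w^4 - 1.6995*w^3 + 2.7129*w^2 - 1.705*w + 0.5874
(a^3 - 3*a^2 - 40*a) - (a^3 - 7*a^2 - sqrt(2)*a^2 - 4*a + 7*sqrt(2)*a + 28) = sqrt(2)*a^2 + 4*a^2 - 36*a - 7*sqrt(2)*a - 28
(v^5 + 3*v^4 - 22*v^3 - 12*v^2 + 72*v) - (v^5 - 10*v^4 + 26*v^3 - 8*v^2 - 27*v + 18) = 13*v^4 - 48*v^3 - 4*v^2 + 99*v - 18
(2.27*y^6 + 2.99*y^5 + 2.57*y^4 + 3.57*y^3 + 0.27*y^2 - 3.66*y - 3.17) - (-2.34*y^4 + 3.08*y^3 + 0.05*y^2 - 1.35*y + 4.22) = 2.27*y^6 + 2.99*y^5 + 4.91*y^4 + 0.49*y^3 + 0.22*y^2 - 2.31*y - 7.39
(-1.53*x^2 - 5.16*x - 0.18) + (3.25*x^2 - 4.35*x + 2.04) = 1.72*x^2 - 9.51*x + 1.86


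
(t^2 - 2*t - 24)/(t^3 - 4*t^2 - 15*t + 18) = (t + 4)/(t^2 + 2*t - 3)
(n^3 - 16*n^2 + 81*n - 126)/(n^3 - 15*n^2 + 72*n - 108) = (n - 7)/(n - 6)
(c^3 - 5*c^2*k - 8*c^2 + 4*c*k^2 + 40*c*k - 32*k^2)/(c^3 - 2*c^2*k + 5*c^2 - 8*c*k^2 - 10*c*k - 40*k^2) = (c^2 - c*k - 8*c + 8*k)/(c^2 + 2*c*k + 5*c + 10*k)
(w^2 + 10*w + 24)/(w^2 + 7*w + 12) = (w + 6)/(w + 3)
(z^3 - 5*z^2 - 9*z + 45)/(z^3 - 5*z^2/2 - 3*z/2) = 2*(z^2 - 2*z - 15)/(z*(2*z + 1))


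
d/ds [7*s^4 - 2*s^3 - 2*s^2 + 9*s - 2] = 28*s^3 - 6*s^2 - 4*s + 9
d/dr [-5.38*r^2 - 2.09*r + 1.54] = -10.76*r - 2.09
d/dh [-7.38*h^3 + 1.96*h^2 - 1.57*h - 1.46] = -22.14*h^2 + 3.92*h - 1.57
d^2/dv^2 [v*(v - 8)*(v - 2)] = 6*v - 20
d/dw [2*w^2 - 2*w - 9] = 4*w - 2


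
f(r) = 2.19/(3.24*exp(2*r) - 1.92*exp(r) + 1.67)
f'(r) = 2.19*(-6.48*exp(2*r) + 1.92*exp(r))/(3.24*exp(2*r) - 1.92*exp(r) + 1.67)^2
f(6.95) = 0.00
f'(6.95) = -0.00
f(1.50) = 0.04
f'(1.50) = -0.08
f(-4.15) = 1.33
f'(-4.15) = 0.02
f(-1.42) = 1.57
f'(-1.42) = 0.10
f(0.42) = 0.35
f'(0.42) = -0.68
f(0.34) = 0.41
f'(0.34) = -0.77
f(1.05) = 0.10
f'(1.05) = -0.20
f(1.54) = 0.03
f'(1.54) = -0.07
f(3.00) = 0.00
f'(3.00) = 0.00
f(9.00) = 0.00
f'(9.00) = 0.00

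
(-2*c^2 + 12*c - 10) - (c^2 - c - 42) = -3*c^2 + 13*c + 32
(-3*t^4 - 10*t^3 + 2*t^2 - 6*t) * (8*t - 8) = -24*t^5 - 56*t^4 + 96*t^3 - 64*t^2 + 48*t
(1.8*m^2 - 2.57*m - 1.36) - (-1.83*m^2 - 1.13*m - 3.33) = 3.63*m^2 - 1.44*m + 1.97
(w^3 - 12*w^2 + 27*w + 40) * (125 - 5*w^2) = -5*w^5 + 60*w^4 - 10*w^3 - 1700*w^2 + 3375*w + 5000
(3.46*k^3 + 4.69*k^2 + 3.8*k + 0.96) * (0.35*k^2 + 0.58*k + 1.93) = 1.211*k^5 + 3.6483*k^4 + 10.728*k^3 + 11.5917*k^2 + 7.8908*k + 1.8528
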